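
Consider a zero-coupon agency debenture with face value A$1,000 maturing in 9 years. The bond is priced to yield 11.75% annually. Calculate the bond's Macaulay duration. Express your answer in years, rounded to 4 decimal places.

A zero-coupon bond has a single cash flow at maturity, so its Macaulay duration equals its maturity: 9 years.

9.0000 years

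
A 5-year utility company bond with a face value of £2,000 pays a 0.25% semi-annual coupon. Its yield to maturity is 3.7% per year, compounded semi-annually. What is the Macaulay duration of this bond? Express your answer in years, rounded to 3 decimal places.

Periodic yield y = 0.0185. Discount each cash flow and weight by its period:
  t   CF        PV=CF/(1+0.0185)^t    t·PV
  1         2.50         2.4546         2.4546
  2         2.50         2.4100         4.8200
  3         2.50         2.3662         7.0987
  4         2.50         2.3232         9.2930
  5         2.50         2.2811        11.4053
  6         2.50         2.2396        13.4377
  7         2.50         2.1989        15.3926
  8         2.50         2.1590        17.2720
  9         2.50         2.1198        19.0780
  10    2,002.50     1,667.1021    16,671.0207
  Σ                  1,687.6545    16,771.2725
Price P = Σ PV = 1,687.6545.
Macaulay duration = Σ(t·PV) / P = 16,771.2725 / 1,687.6545 = 9.93762 half-year periods.
In years: 9.93762 / 2 = 4.96881 years.

4.969 years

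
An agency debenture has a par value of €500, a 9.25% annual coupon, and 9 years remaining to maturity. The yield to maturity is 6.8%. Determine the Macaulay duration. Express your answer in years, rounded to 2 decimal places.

Periodic yield y = 0.068. Discount each cash flow and weight by its year:
  t   CF        PV=CF/(1+0.068)^t    t·PV
  1        46.25        43.3052        43.3052
  2        46.25        40.5480        81.0960
  3        46.25        37.9663       113.8988
  4        46.25        35.5489       142.1958
  5        46.25        33.2855       166.4276
  6        46.25        31.1662       186.9974
  7        46.25        29.1819       204.2730
  8        46.25        27.3238       218.5907
  9       546.25       302.1692     2,719.5227
  Σ                    580.4951     3,876.3072
Price P = Σ PV = 580.4951.
Macaulay duration = Σ(t·PV) / P = 3,876.3072 / 580.4951 = 6.67759 years.

6.68 years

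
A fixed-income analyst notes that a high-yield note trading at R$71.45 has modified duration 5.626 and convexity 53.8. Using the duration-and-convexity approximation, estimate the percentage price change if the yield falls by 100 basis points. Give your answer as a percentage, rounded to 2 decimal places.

+5.90%

Duration effect: -D_mod·Δy = -5.626 × (-0.01) = +0.056260
Convexity effect: ½·C·(Δy)² = 0.5 × 53.8 × (-0.01)² = +0.0026900
ΔP/P ≈ +0.056260 + 0.0026900 = +0.058950
= +5.8950%.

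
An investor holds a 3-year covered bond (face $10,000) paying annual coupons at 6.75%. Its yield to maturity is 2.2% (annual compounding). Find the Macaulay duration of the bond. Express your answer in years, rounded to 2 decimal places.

Periodic yield y = 0.022. Discount each cash flow and weight by its year:
  t   CF        PV=CF/(1+0.022)^t    t·PV
  1       675.00       660.4697       660.4697
  2       675.00       646.2521     1,292.5042
  3    10,675.00    10,000.3499    30,001.0497
  Σ                 11,307.0717    31,954.0237
Price P = Σ PV = 11,307.0717.
Macaulay duration = Σ(t·PV) / P = 31,954.0237 / 11,307.0717 = 2.82602 years.

2.83 years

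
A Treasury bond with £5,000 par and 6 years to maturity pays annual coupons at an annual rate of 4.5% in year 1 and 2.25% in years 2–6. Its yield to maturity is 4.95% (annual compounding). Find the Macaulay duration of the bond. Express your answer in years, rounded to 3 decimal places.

5.537 years

Periodic yield y = 0.0495. Discount each cash flow and weight by its year:
  t   CF        PV=CF/(1+0.0495)^t    t·PV
  1       225.00       214.3878       214.3878
  2       112.50       102.1381       204.2761
  3       112.50        97.3207       291.9621
  4       112.50        92.7305       370.9221
  5       112.50        88.3569       441.7843
  6     5,112.50     3,825.9445    22,955.6669
  Σ                  4,420.8784    24,478.9994
Price P = Σ PV = 4,420.8784.
Macaulay duration = Σ(t·PV) / P = 24,478.9994 / 4,420.8784 = 5.53713 years.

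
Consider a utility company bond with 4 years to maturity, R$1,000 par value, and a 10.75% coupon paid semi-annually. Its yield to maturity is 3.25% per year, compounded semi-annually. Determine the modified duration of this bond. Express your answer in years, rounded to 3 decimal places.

3.384 years

Periodic yield y = 0.01625. First find Macaulay duration:
  t   CF        PV=CF/(1+0.01625)^t    t·PV
  1        53.75        52.8905        52.8905
  2        53.75        52.0448       104.0896
  3        53.75        51.2126       153.6378
  4        53.75        50.3937       201.5748
  5        53.75        49.5879       247.9395
  6        53.75        48.7950       292.7699
  7        53.75        48.0147       336.1032
  8     1,053.75       926.2604     7,410.0836
  Σ                  1,279.1997     8,799.0888
P = 1,279.1997; Macaulay duration = 8,799.0888 / 1,279.1997 = 6.87859 half-year periods = 3.43929 years.
Modified duration = D_Mac / (1 + y) = 3.43929 / 1.01625 = 3.38430 years.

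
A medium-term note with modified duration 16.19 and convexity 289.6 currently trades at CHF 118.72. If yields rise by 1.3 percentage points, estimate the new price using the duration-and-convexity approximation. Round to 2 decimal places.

Duration effect: -D_mod·Δy = -16.19 × (+0.013) = -0.210470
Convexity effect: ½·C·(Δy)² = 0.5 × 289.6 × (0.013)² = +0.0244712
ΔP/P ≈ -0.210470 + 0.0244712 = -0.1859988
New price ≈ 118.72 × (1 - 0.1859988) = 96.638222464.

CHF 96.64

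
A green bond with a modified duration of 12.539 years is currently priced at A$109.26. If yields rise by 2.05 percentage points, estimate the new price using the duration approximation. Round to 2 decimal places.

Duration approximation: ΔP/P ≈ -D_mod · Δy = -12.539 × (+0.0205) = -0.2570495.
New price ≈ 109.26 × (1 - 0.2570495) = 81.17477163.

A$81.17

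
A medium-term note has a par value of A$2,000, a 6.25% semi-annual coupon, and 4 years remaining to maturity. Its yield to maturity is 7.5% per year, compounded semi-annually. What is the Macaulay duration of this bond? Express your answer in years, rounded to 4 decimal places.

Periodic yield y = 0.0375. Discount each cash flow and weight by its period:
  t   CF        PV=CF/(1+0.0375)^t    t·PV
  1        62.50        60.2410        60.2410
  2        62.50        58.0636       116.1272
  3        62.50        55.9649       167.8947
  4        62.50        53.9421       215.7683
  5        62.50        51.9924       259.9618
  6        62.50        50.1131       300.6787
  7        62.50        48.3018       338.1126
  8     2,062.50     1,536.3463    12,290.7703
  Σ                  1,914.9651    13,749.5544
Price P = Σ PV = 1,914.9651.
Macaulay duration = Σ(t·PV) / P = 13,749.5544 / 1,914.9651 = 7.18005 half-year periods.
In years: 7.18005 / 2 = 3.59003 years.

3.5900 years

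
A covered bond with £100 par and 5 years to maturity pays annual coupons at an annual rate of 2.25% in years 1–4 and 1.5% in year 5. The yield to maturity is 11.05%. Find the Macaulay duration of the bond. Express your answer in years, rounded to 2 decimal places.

4.73 years

Periodic yield y = 0.1105. Discount each cash flow and weight by its year:
  t   CF        PV=CF/(1+0.1105)^t    t·PV
  1         2.25         2.0261         2.0261
  2         2.25         1.8245         3.6490
  3         2.25         1.6430         4.9289
  4         2.25         1.4795         5.9179
  5       101.50        60.0998       300.4991
  Σ                     67.0729       317.0211
Price P = Σ PV = 67.0729.
Macaulay duration = Σ(t·PV) / P = 317.0211 / 67.0729 = 4.72652 years.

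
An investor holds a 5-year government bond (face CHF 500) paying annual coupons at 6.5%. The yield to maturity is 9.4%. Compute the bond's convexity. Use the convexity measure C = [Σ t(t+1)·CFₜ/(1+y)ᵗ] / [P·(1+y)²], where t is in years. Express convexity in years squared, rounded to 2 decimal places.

With y = 0.094:
  t   CF        PV=CF/(1+0.094)^t    t·PV        t(t+1)·PV
  1        32.50        29.7075        29.7075          59.4150
  2        32.50        27.1549        54.3099         162.9296
  3        32.50        24.8217        74.4651         297.8603
  4        32.50        22.6889        90.7557         453.7787
  5       532.50       339.8075     1,699.0377      10,194.2260
  Σ                    444.1806     1,948.2758      11,168.2095
P = 444.1806.
Convexity = Σ t(t+1)·PV / [P·(1+y)²] = 11,168.2095 / (444.1806 × 1.196836) = 21.00822.

21.01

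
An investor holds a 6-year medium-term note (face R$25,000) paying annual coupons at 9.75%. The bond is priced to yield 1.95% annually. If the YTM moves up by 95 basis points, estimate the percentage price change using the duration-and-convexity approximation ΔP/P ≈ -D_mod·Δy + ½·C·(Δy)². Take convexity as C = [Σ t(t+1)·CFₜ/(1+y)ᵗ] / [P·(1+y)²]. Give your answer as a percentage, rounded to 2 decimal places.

With y = 0.0195:
  t   CF        PV=CF/(1+0.0195)^t    t·PV        t(t+1)·PV
  1     2,437.50     2,390.8779     2,390.8779       4,781.7558
  2     2,437.50     2,345.1475     4,690.2950      14,070.8850
  3     2,437.50     2,300.2918     6,900.8754      27,603.5018
  4     2,437.50     2,256.2941     9,025.1763      45,125.8816
  5     2,437.50     2,213.1379    11,065.6895      66,394.1367
  6    27,437.50    24,435.4959   146,612.9753   1,026,290.8273
  Σ                 35,941.2451   180,685.8894   1,184,266.9882
P = 35,941.2451; D_Mac = 5.02726 yrs; D_mod = 4.93110 yrs; C = 31.70166.
Duration effect: -4.93110 × (+0.0095) = -0.046845
Convexity effect: 0.5 × 31.70166 × (0.0095)² = +0.0014305
ΔP/P ≈ -0.046845 + 0.0014305 = -0.045415 = -4.5415%.

-4.54%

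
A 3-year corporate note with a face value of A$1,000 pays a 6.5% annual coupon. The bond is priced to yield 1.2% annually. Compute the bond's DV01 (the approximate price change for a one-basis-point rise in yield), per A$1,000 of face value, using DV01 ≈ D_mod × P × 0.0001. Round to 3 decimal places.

Periodic yield y = 0.012.
  t   CF        PV=CF/(1+0.012)^t    t·PV
  1        65.00        64.2292        64.2292
  2        65.00        63.4676       126.9353
  3     1,065.00     1,027.5621     3,082.6862
  Σ                  1,155.2590     3,273.8508
P = 1,155.2590; D_Mac = 2.83387 yrs; D_mod = 2.80026 yrs.
DV01 ≈ 2.80026 × 1,155.2590 × 0.0001 = 0.323503.

A$0.324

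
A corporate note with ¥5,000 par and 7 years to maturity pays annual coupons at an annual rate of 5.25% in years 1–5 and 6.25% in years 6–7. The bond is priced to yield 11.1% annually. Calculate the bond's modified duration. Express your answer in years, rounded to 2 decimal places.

5.26 years

Periodic yield y = 0.111. First find Macaulay duration:
  t   CF        PV=CF/(1+0.111)^t    t·PV
  1       262.50       236.2736       236.2736
  2       262.50       212.6675       425.3351
  3       262.50       191.4199       574.2598
  4       262.50       172.2952       689.1806
  5       262.50       155.0812       775.4058
  6       312.50       166.1750       997.0500
  7     5,312.50     2,542.7317    17,799.1216
  Σ                  3,676.6440    21,496.6264
P = 3,676.6440; Macaulay duration = 21,496.6264 / 3,676.6440 = 5.84681 years.
Modified duration = D_Mac / (1 + y) = 5.84681 / 1.111 = 5.26265 years.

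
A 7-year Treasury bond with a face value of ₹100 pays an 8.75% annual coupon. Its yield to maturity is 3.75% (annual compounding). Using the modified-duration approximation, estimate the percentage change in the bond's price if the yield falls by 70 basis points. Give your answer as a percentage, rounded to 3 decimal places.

+3.859%

Periodic yield y = 0.0375. Modified duration first:
  t   CF        PV=CF/(1+0.0375)^t    t·PV
  1         8.75         8.4337         8.4337
  2         8.75         8.1289        16.2578
  3         8.75         7.8351        23.5053
  4         8.75         7.5519        30.2076
  5         8.75         7.2789        36.3946
  6         8.75         7.0158        42.0950
  7       108.75        84.0451       588.3159
  Σ                    130.2895       745.2099
P = 130.2895; D_Mac = 5.71965 yrs; D_mod = 5.71965/(1+0.0375) = 5.51291 yrs.
ΔP/P ≈ -D_mod · Δy = -5.51291 × (-0.007) = +0.038590 = +3.8590%.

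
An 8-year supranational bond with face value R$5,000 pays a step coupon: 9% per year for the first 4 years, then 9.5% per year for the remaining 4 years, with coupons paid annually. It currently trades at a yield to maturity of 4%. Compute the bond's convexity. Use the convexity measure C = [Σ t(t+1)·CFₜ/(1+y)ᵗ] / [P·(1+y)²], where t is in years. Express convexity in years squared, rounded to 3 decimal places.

With y = 0.04:
  t   CF        PV=CF/(1+0.04)^t    t·PV        t(t+1)·PV
  1       450.00       432.6923       432.6923         865.3846
  2       450.00       416.0503       832.1006       2,496.3018
  3       450.00       400.0484     1,200.1451       4,800.5803
  4       450.00       384.6619     1,538.6475       7,693.2377
  5       475.00       390.4154     1,952.0769      11,712.4613
  6       475.00       375.3994     2,252.3964      15,766.7748
  7       475.00       360.9610     2,526.7267      20,213.8138
  8     5,475.00     4,000.5289    32,004.2310     288,038.0788
  Σ                  6,760.7575    42,739.0165     351,586.6331
P = 6,760.7575.
Convexity = Σ t(t+1)·PV / [P·(1+y)²] = 351,586.6331 / (6,760.7575 × 1.081600) = 48.08065.

48.081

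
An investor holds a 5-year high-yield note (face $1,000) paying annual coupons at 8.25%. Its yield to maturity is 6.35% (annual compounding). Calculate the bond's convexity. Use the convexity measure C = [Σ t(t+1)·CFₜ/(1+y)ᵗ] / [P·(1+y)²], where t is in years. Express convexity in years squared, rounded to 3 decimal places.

With y = 0.0635:
  t   CF        PV=CF/(1+0.0635)^t    t·PV        t(t+1)·PV
  1        82.50        77.5740        77.5740         155.1481
  2        82.50        72.9422       145.8844         437.6533
  3        82.50        68.5869       205.7608         823.0434
  4        82.50        64.4917       257.9669       1,289.8344
  5     1,082.50       795.6836     3,978.4182      23,870.5095
  Σ                  1,079.2786     4,665.6045      26,576.1887
P = 1,079.2786.
Convexity = Σ t(t+1)·PV / [P·(1+y)²] = 26,576.1887 / (1,079.2786 × 1.131032) = 21.77129.

21.771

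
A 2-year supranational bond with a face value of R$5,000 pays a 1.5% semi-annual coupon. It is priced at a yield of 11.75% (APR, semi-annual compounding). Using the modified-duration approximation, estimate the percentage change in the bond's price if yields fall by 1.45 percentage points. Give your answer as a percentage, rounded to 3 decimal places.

+2.705%

Periodic yield y = 0.05875. Modified duration first:
  t   CF        PV=CF/(1+0.05875)^t    t·PV
  1        37.50        35.4191        35.4191
  2        37.50        33.4537        66.9074
  3        37.50        31.5974        94.7921
  4     5,037.50     4,009.0490    16,036.1961
  Σ                  4,109.5192    16,233.3147
P = 4,109.5192; D_Mac = 3.95017 half-year periods = 1.97509 yrs; D_mod = 1.97509/(1+0.05875) = 1.86549 yrs.
ΔP/P ≈ -D_mod · Δy = -1.86549 × (-0.0145) = +0.027050 = +2.7050%.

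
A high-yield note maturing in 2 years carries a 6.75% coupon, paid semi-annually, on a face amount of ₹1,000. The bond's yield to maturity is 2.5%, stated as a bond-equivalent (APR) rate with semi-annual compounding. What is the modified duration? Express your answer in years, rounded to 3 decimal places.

Periodic yield y = 0.0125. First find Macaulay duration:
  t   CF        PV=CF/(1+0.0125)^t    t·PV
  1        33.75        33.3333        33.3333
  2        33.75        32.9218        65.8436
  3        33.75        32.5154        97.5461
  4     1,033.75       983.6382     3,934.5529
  Σ                  1,082.4087     4,131.2759
P = 1,082.4087; Macaulay duration = 4,131.2759 / 1,082.4087 = 3.81674 half-year periods = 1.90837 years.
Modified duration = D_Mac / (1 + y) = 1.90837 / 1.0125 = 1.88481 years.

1.885 years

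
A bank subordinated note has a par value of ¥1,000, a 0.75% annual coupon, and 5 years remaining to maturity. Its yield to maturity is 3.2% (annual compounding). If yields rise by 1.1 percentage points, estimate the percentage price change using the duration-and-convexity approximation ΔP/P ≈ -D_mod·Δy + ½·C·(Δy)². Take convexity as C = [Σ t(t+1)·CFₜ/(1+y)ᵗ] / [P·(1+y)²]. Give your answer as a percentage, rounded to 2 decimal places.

With y = 0.032:
  t   CF        PV=CF/(1+0.032)^t    t·PV        t(t+1)·PV
  1         7.50         7.2674         7.2674          14.5349
  2         7.50         7.0421        14.0842          42.2526
  3         7.50         6.8237        20.4712          81.8848
  4         7.50         6.6121        26.4486         132.2429
  5     1,007.50       860.6896     4,303.4481      25,820.6888
  Σ                    888.4350     4,371.7196      26,091.6040
P = 888.4350; D_Mac = 4.92070 yrs; D_mod = 4.76812 yrs; C = 27.57501.
Duration effect: -4.76812 × (+0.011) = -0.052449
Convexity effect: 0.5 × 27.57501 × (0.011)² = +0.0016683
ΔP/P ≈ -0.052449 + 0.0016683 = -0.050781 = -5.0781%.

-5.08%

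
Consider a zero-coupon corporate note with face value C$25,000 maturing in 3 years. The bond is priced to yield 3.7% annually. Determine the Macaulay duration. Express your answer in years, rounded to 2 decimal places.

3.00 years

A zero-coupon bond has a single cash flow at maturity, so its Macaulay duration equals its maturity: 3 years.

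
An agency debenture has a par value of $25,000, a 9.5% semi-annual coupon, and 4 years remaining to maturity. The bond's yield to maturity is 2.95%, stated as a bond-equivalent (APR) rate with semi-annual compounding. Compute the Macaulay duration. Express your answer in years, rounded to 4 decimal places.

Periodic yield y = 0.01475. Discount each cash flow and weight by its period:
  t   CF        PV=CF/(1+0.01475)^t    t·PV
  1     1,187.50     1,170.2390     1,170.2390
  2     1,187.50     1,153.2288     2,306.4577
  3     1,187.50     1,136.4660     3,409.3979
  4     1,187.50     1,119.9468     4,479.7870
  5     1,187.50     1,103.6677     5,518.3383
  6     1,187.50     1,087.6252     6,525.7512
  7     1,187.50     1,071.8159     7,502.7114
  8    26,187.50    23,292.7926   186,342.3411
  Σ                 31,135.7820   217,255.0236
Price P = Σ PV = 31,135.7820.
Macaulay duration = Σ(t·PV) / P = 217,255.0236 / 31,135.7820 = 6.97766 half-year periods.
In years: 6.97766 / 2 = 3.48883 years.

3.4888 years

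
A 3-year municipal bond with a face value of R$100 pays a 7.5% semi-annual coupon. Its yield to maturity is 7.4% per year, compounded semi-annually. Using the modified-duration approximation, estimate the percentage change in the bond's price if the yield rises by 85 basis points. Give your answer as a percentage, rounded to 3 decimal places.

-2.248%

Periodic yield y = 0.037. Modified duration first:
  t   CF        PV=CF/(1+0.037)^t    t·PV
  1         3.75         3.6162         3.6162
  2         3.75         3.4872         6.9744
  3         3.75         3.3628        10.0883
  4         3.75         3.2428        12.9711
  5         3.75         3.1271        15.6353
  6       103.75        83.4287       500.5723
  Σ                    100.2647       549.8575
P = 100.2647; D_Mac = 5.48406 half-year periods = 2.74203 yrs; D_mod = 2.74203/(1+0.037) = 2.64419 yrs.
ΔP/P ≈ -D_mod · Δy = -2.64419 × (+0.0085) = -0.022476 = -2.2476%.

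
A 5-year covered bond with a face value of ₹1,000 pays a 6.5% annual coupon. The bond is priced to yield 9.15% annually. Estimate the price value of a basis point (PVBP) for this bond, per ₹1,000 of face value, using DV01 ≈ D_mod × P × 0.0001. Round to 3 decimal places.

Periodic yield y = 0.0915.
  t   CF        PV=CF/(1+0.0915)^t    t·PV
  1        65.00        59.5511        59.5511
  2        65.00        54.5589       109.1179
  3        65.00        49.9853       149.9558
  4        65.00        45.7950       183.1801
  5     1,065.00       687.4338     3,437.1692
  Σ                    897.3242     3,938.9741
P = 897.3242; D_Mac = 4.38969 yrs; D_mod = 4.02170 yrs.
DV01 ≈ 4.02170 × 897.3242 × 0.0001 = 0.360877.

₹0.361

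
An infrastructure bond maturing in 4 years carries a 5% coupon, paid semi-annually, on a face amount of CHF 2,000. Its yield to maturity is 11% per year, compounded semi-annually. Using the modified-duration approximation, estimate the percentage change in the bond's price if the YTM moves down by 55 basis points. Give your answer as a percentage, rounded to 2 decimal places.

Periodic yield y = 0.055. Modified duration first:
  t   CF        PV=CF/(1+0.055)^t    t·PV
  1        50.00        47.3934        47.3934
  2        50.00        44.9226        89.8452
  3        50.00        42.5807       127.7420
  4        50.00        40.3608       161.4433
  5        50.00        38.2567       191.2836
  6        50.00        36.2623       217.5737
  7        50.00        34.3718       240.6029
  8     2,050.00     1,335.7777    10,686.2215
  Σ                  1,619.9260    11,762.1057
P = 1,619.9260; D_Mac = 7.26089 half-year periods = 3.63045 yrs; D_mod = 3.63045/(1+0.055) = 3.44118 yrs.
ΔP/P ≈ -D_mod · Δy = -3.44118 × (-0.0055) = +0.018926 = +1.8926%.

+1.89%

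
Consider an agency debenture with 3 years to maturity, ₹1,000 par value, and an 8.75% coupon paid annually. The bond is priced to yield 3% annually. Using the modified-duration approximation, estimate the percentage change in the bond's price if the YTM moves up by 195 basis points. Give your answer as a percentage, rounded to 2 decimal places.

Periodic yield y = 0.03. Modified duration first:
  t   CF        PV=CF/(1+0.03)^t    t·PV
  1        87.50        84.9515        84.9515
  2        87.50        82.4771       164.9543
  3     1,087.50       995.2166     2,985.6497
  Σ                  1,162.6452     3,235.5554
P = 1,162.6452; D_Mac = 2.78293 yrs; D_mod = 2.78293/(1+0.03) = 2.70187 yrs.
ΔP/P ≈ -D_mod · Δy = -2.70187 × (+0.0195) = -0.052686 = -5.2686%.

-5.27%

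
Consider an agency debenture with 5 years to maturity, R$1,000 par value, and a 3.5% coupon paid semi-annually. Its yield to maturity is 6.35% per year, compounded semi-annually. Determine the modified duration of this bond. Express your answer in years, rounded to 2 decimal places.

4.46 years

Periodic yield y = 0.03175. First find Macaulay duration:
  t   CF        PV=CF/(1+0.03175)^t    t·PV
  1        17.50        16.9615        16.9615
  2        17.50        16.4395        32.8790
  3        17.50        15.9336        47.8009
  4        17.50        15.4433        61.7732
  5        17.50        14.9681        74.8403
  6        17.50        14.5075        87.0447
  7        17.50        14.0610        98.4271
  8        17.50        13.6283       109.0265
  9        17.50        13.2089       118.8804
  10    1,017.50       744.3713     7,443.7134
  Σ                    879.5230     8,091.3471
P = 879.5230; Macaulay duration = 8,091.3471 / 879.5230 = 9.19970 half-year periods = 4.59985 years.
Modified duration = D_Mac / (1 + y) = 4.59985 / 1.03175 = 4.45830 years.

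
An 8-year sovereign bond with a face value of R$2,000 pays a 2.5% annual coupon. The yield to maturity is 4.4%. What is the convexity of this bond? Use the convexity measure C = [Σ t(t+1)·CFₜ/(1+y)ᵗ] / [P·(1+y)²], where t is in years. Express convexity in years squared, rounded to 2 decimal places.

58.37

With y = 0.044:
  t   CF        PV=CF/(1+0.044)^t    t·PV        t(t+1)·PV
  1        50.00        47.8927        47.8927          95.7854
  2        50.00        45.8743        91.7485         275.2455
  3        50.00        43.9409       131.8226         527.2903
  4        50.00        42.0889       168.3558         841.7788
  5        50.00        40.3151       201.5754       1,209.4524
  6        50.00        38.6160       231.6959       1,621.8710
  7        50.00        36.9885       258.9194       2,071.3550
  8     2,050.00     1,452.6128    11,620.9025     104,588.1228
  Σ                  1,748.3291    12,752.9127     111,230.9012
P = 1,748.3291.
Convexity = Σ t(t+1)·PV / [P·(1+y)²] = 111,230.9012 / (1,748.3291 × 1.089936) = 58.37156.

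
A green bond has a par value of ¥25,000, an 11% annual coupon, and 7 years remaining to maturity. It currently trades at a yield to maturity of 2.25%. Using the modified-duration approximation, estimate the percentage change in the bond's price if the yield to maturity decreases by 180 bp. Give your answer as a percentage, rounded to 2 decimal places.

+9.87%

Periodic yield y = 0.0225. Modified duration first:
  t   CF        PV=CF/(1+0.0225)^t    t·PV
  1     2,750.00     2,689.4866     2,689.4866
  2     2,750.00     2,630.3047     5,260.6094
  3     2,750.00     2,572.4251     7,717.2754
  4     2,750.00     2,515.8192    10,063.2768
  5     2,750.00     2,460.4589    12,302.2944
  6     2,750.00     2,406.3167    14,437.9005
  7    27,750.00    23,747.6025   166,233.2174
  Σ                 39,022.4137   218,704.0604
P = 39,022.4137; D_Mac = 5.60458 yrs; D_mod = 5.60458/(1+0.0225) = 5.48125 yrs.
ΔP/P ≈ -D_mod · Δy = -5.48125 × (-0.018) = +0.098662 = +9.8662%.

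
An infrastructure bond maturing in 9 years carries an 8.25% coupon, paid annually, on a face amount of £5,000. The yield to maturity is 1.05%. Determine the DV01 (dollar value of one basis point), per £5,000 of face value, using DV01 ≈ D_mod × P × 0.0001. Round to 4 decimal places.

Periodic yield y = 0.0105.
  t   CF        PV=CF/(1+0.0105)^t    t·PV
  1       412.50       408.2138       408.2138
  2       412.50       403.9720       807.9441
  3       412.50       399.7744     1,199.3233
  4       412.50       395.6204     1,582.4816
  5       412.50       391.5096     1,957.5478
  6       412.50       387.4414     2,324.6485
  7       412.50       383.4156     2,683.9089
  8       412.50       379.4315     3,035.4522
  9     5,412.50     4,926.8694    44,341.8244
  Σ                  8,076.2481    58,341.3445
P = 8,076.2481; D_Mac = 7.22382 yrs; D_mod = 7.14876 yrs.
DV01 ≈ 7.14876 × 8,076.2481 × 0.0001 = 5.773513.

£5.7735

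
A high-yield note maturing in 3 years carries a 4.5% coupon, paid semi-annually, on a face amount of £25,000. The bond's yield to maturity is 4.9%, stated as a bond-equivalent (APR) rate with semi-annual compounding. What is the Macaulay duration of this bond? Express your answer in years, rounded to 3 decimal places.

2.839 years

Periodic yield y = 0.0245. Discount each cash flow and weight by its period:
  t   CF        PV=CF/(1+0.0245)^t    t·PV
  1       562.50       549.0483       549.0483
  2       562.50       535.9183     1,071.8366
  3       562.50       523.1023     1,569.3069
  4       562.50       510.5928     2,042.3712
  5       562.50       498.3824     2,491.9121
  6    25,562.50    22,107.0885   132,642.5307
  Σ                 24,724.1326   140,367.0058
Price P = Σ PV = 24,724.1326.
Macaulay duration = Σ(t·PV) / P = 140,367.0058 / 24,724.1326 = 5.67733 half-year periods.
In years: 5.67733 / 2 = 2.83866 years.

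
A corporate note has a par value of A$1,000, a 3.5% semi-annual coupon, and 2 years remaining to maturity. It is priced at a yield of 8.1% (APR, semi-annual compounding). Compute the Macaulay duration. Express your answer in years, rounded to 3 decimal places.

1.946 years

Periodic yield y = 0.0405. Discount each cash flow and weight by its period:
  t   CF        PV=CF/(1+0.0405)^t    t·PV
  1        17.50        16.8188        16.8188
  2        17.50        16.1642        32.3284
  3        17.50        15.5350        46.6051
  4     1,017.50       868.0927     3,472.3706
  Σ                    916.6107     3,568.1229
Price P = Σ PV = 916.6107.
Macaulay duration = Σ(t·PV) / P = 3,568.1229 / 916.6107 = 3.89274 half-year periods.
In years: 3.89274 / 2 = 1.94637 years.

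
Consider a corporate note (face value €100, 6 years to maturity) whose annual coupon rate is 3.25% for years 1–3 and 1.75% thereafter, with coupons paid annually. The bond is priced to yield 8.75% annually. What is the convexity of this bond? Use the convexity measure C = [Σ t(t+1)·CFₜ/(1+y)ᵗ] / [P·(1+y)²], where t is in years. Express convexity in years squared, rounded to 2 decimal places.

With y = 0.0875:
  t   CF        PV=CF/(1+0.0875)^t    t·PV        t(t+1)·PV
  1         3.25         2.9885         2.9885           5.9770
  2         3.25         2.7481         5.4961          16.4883
  3         3.25         2.5269         7.5808          30.3233
  4         1.75         1.2512         5.0047          25.0237
  5         1.75         1.1505         5.7526          34.5154
  6       101.75        61.5119       369.0711       2,583.4979
  Σ                     72.1771       395.8939       2,695.8256
P = 72.1771.
Convexity = Σ t(t+1)·PV / [P·(1+y)²] = 2,695.8256 / (72.1771 × 1.182656) = 31.58160.

31.58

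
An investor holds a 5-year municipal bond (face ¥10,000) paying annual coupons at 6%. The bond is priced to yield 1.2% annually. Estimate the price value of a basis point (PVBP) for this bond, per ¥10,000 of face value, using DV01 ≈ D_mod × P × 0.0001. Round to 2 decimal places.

¥5.51

Periodic yield y = 0.012.
  t   CF        PV=CF/(1+0.012)^t    t·PV
  1       600.00       592.8854       592.8854
  2       600.00       585.8551     1,171.7102
  3       600.00       578.9082     1,736.7246
  4       600.00       572.0437     2,288.1748
  5    10,600.00     9,986.2700    49,931.3499
  Σ                 12,315.9624    55,720.8449
P = 12,315.9624; D_Mac = 4.52428 yrs; D_mod = 4.47063 yrs.
DV01 ≈ 4.47063 × 12,315.9624 × 0.0001 = 5.506012.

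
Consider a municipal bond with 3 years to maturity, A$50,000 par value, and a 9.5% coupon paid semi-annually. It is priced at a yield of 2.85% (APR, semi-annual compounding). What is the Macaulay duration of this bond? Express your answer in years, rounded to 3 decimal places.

Periodic yield y = 0.01425. Discount each cash flow and weight by its period:
  t   CF        PV=CF/(1+0.01425)^t    t·PV
  1     2,375.00     2,341.6317     2,341.6317
  2     2,375.00     2,308.7323     4,617.4646
  3     2,375.00     2,276.2951     6,828.8853
  4     2,375.00     2,244.3136     8,977.2546
  5     2,375.00     2,212.7815    11,063.9075
  6    52,375.00    48,112.0584   288,672.3503
  Σ                 59,495.8127   322,501.4940
Price P = Σ PV = 59,495.8127.
Macaulay duration = Σ(t·PV) / P = 322,501.4940 / 59,495.8127 = 5.42057 half-year periods.
In years: 5.42057 / 2 = 2.71029 years.

2.710 years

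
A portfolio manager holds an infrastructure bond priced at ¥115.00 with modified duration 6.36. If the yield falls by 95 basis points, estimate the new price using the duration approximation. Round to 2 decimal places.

Duration approximation: ΔP/P ≈ -D_mod · Δy = -6.36 × (-0.0095) = +0.060420.
New price ≈ 115.00 × (1 + 0.060420) = 121.94830.

¥121.95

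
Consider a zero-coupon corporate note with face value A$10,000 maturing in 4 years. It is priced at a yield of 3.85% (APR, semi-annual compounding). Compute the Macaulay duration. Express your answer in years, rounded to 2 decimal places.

A zero-coupon bond has a single cash flow at maturity, so its Macaulay duration equals its maturity: 4 years.
(Equivalently: 8 semi-annual periods ÷ 2 = 4 years.)

4.00 years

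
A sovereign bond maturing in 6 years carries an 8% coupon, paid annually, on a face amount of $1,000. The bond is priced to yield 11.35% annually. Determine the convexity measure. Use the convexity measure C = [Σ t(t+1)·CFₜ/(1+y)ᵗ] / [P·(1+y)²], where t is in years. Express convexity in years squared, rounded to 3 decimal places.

With y = 0.1135:
  t   CF        PV=CF/(1+0.1135)^t    t·PV        t(t+1)·PV
  1        80.00        71.8455        71.8455         143.6911
  2        80.00        64.5223       129.0445         387.1335
  3        80.00        57.9454       173.8363         695.3454
  4        80.00        52.0390       208.1561       1,040.7804
  5        80.00        46.7346       233.6732       1,402.0391
  6     1,080.00       566.6076     3,399.6458      23,797.5209
  Σ                    859.6945     4,216.2015      27,466.5104
P = 859.6945.
Convexity = Σ t(t+1)·PV / [P·(1+y)²] = 27,466.5104 / (859.6945 × 1.239882) = 25.76789.

25.768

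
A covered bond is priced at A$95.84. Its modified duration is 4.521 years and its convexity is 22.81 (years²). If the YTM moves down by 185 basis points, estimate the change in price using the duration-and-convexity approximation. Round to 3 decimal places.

+A$8.390

Duration effect: -D_mod·Δy = -4.521 × (-0.0185) = +0.0836385
Convexity effect: ½·C·(Δy)² = 0.5 × 22.81 × (-0.0185)² = +0.00390336125
ΔP/P ≈ +0.0836385 + 0.00390336125 = +0.08754186125
ΔP ≈ 95.84 × (+0.08754186125) = +8.3900119822.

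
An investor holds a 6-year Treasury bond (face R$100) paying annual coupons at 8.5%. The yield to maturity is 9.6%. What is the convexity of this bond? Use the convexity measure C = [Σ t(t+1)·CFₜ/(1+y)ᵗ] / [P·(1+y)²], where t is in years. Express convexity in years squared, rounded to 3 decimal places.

With y = 0.096:
  t   CF        PV=CF/(1+0.096)^t    t·PV        t(t+1)·PV
  1         8.50         7.7555         7.7555          15.5109
  2         8.50         7.0762        14.1523          42.4570
  3         8.50         6.4564        19.3691          77.4762
  4         8.50         5.8908        23.5633         117.8167
  5         8.50         5.3748        26.8742         161.2454
  6       108.50        62.5989       375.5932       2,629.1521
  Σ                     95.1525       467.3076       3,043.6583
P = 95.1525.
Convexity = Σ t(t+1)·PV / [P·(1+y)²] = 3,043.6583 / (95.1525 × 1.201216) = 26.62897.

26.629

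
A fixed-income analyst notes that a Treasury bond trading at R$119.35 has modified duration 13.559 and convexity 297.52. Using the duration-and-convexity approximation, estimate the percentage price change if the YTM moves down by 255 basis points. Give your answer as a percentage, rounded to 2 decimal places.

+44.25%

Duration effect: -D_mod·Δy = -13.559 × (-0.0255) = +0.3457545
Convexity effect: ½·C·(Δy)² = 0.5 × 297.52 × (-0.0255)² = +0.09673119
ΔP/P ≈ +0.3457545 + 0.09673119 = +0.44248569
= +44.248569%.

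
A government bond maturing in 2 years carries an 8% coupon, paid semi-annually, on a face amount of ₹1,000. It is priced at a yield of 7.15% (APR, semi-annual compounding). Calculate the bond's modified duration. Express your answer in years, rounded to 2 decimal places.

1.82 years

Periodic yield y = 0.03575. First find Macaulay duration:
  t   CF        PV=CF/(1+0.03575)^t    t·PV
  1        40.00        38.6194        38.6194
  2        40.00        37.2864        74.5727
  3        40.00        35.9994       107.9982
  4     1,040.00       903.6777     3,614.7109
  Σ                  1,015.5828     3,835.9011
P = 1,015.5828; Macaulay duration = 3,835.9011 / 1,015.5828 = 3.77704 half-year periods = 1.88852 years.
Modified duration = D_Mac / (1 + y) = 1.88852 / 1.03575 = 1.82334 years.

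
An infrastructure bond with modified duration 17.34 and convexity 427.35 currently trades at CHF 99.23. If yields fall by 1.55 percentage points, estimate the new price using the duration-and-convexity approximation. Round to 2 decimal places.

CHF 130.99

Duration effect: -D_mod·Δy = -17.34 × (-0.0155) = +0.268770
Convexity effect: ½·C·(Δy)² = 0.5 × 427.35 × (-0.0155)² = +0.05133541875
ΔP/P ≈ +0.268770 + 0.05133541875 = +0.32010541875
New price ≈ 99.23 × (1 + 0.32010541875) = 130.9940607025625.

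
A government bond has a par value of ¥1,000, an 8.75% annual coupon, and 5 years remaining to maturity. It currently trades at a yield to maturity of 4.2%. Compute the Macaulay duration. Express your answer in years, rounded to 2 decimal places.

4.33 years

Periodic yield y = 0.042. Discount each cash flow and weight by its year:
  t   CF        PV=CF/(1+0.042)^t    t·PV
  1        87.50        83.9731        83.9731
  2        87.50        80.5884       161.1768
  3        87.50        77.3401       232.0204
  4        87.50        74.2228       296.8911
  5     1,087.50       885.3004     4,426.5021
  Σ                  1,201.4249     5,200.5635
Price P = Σ PV = 1,201.4249.
Macaulay duration = Σ(t·PV) / P = 5,200.5635 / 1,201.4249 = 4.32866 years.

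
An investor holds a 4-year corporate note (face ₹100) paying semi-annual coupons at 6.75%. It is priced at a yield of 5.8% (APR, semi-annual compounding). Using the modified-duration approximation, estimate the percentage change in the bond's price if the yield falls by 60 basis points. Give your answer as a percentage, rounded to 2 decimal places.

+2.09%

Periodic yield y = 0.029. Modified duration first:
  t   CF        PV=CF/(1+0.029)^t    t·PV
  1        3.375         3.2799         3.2799
  2        3.375         3.1874         6.3749
  3        3.375         3.0976         9.2928
  4        3.375         3.0103        12.0413
  5        3.375         2.9255        14.6274
  6        3.375         2.8430        17.0582
  7        3.375         2.7629        19.3403
  8      103.375        82.2418       657.9343
  Σ                    103.3485       739.9491
P = 103.3485; D_Mac = 7.15975 half-year periods = 3.57987 yrs; D_mod = 3.57987/(1+0.029) = 3.47898 yrs.
ΔP/P ≈ -D_mod · Δy = -3.47898 × (-0.006) = +0.020874 = +2.0874%.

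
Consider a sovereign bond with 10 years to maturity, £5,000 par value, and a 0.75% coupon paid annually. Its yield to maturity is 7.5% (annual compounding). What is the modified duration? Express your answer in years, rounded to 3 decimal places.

Periodic yield y = 0.075. First find Macaulay duration:
  t   CF        PV=CF/(1+0.075)^t    t·PV
  1        37.50        34.8837        34.8837
  2        37.50        32.4500        64.8999
  3        37.50        30.1860        90.5581
  4        37.50        28.0800       112.3201
  5        37.50        26.1209       130.6047
  6        37.50        24.2986       145.7913
  7        37.50        22.6033       158.2232
  8        37.50        21.0263       168.2107
  9        37.50        19.5594       176.0344
  10    5,037.50     2,444.1644    24,441.6441
  Σ                  2,683.3727    25,523.1703
P = 2,683.3727; Macaulay duration = 25,523.1703 / 2,683.3727 = 9.51160 years.
Modified duration = D_Mac / (1 + y) = 9.51160 / 1.075 = 8.84800 years.

8.848 years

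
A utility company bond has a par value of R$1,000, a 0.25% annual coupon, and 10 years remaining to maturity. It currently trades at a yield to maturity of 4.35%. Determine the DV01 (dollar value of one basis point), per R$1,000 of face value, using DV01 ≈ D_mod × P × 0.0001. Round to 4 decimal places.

Periodic yield y = 0.0435.
  t   CF        PV=CF/(1+0.0435)^t    t·PV
  1         2.50         2.3958         2.3958
  2         2.50         2.2959         4.5918
  3         2.50         2.2002         6.6006
  4         2.50         2.1085         8.4339
  5         2.50         2.0206        10.1029
  6         2.50         1.9364        11.6181
  7         2.50         1.8556        12.9895
  8         2.50         1.7783        14.2262
  9         2.50         1.7042        15.3374
  10    1,002.50       654.8772     6,548.7717
  Σ                    673.1726     6,635.0679
P = 673.1726; D_Mac = 9.85641 yrs; D_mod = 9.44553 yrs.
DV01 ≈ 9.44553 × 673.1726 × 0.0001 = 0.635847.

R$0.6358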